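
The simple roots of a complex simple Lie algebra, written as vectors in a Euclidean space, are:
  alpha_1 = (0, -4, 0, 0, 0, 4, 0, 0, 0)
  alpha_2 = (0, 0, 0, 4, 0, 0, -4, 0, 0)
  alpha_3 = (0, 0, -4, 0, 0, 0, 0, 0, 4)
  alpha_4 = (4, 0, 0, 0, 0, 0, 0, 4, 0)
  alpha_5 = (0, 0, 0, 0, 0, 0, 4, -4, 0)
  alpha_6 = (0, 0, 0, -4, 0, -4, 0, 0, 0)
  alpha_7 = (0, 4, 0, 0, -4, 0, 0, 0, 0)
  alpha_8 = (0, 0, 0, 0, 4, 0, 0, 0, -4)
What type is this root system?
A_8 (sl(9))

Compute the Cartan integers a_ij = 2(alpha_i, alpha_j)/(alpha_j, alpha_j); the resulting 8x8 Cartan matrix is
[[2, 0, 0, 0, 0, -1, -1, 0], [0, 2, 0, 0, -1, -1, 0, 0], [0, 0, 2, 0, 0, 0, 0, -1], [0, 0, 0, 2, -1, 0, 0, 0], [0, -1, 0, -1, 2, 0, 0, 0], [-1, -1, 0, 0, 0, 2, 0, 0], [-1, 0, 0, 0, 0, 0, 2, -1], [0, 0, -1, 0, 0, 0, -1, 2]].
All simple roots have the same length, so the diagram is simply laced. The associated Dynkin diagram is a chain of 8 nodes with single edges (A_8), so the type is A_8 (the algebra sl(9)).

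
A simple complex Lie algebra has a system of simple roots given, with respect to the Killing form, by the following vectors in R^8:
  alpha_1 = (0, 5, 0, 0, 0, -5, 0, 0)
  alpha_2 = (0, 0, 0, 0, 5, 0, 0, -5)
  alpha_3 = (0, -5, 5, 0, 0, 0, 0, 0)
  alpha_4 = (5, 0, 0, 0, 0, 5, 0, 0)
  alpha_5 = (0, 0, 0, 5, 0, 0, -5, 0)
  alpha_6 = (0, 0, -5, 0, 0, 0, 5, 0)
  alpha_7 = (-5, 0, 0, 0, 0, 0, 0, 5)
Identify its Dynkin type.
type A_7

Compute the Cartan integers a_ij = 2(alpha_i, alpha_j)/(alpha_j, alpha_j); the resulting 7x7 Cartan matrix is
[[2, 0, -1, -1, 0, 0, 0], [0, 2, 0, 0, 0, 0, -1], [-1, 0, 2, 0, 0, -1, 0], [-1, 0, 0, 2, 0, 0, -1], [0, 0, 0, 0, 2, -1, 0], [0, 0, -1, 0, -1, 2, 0], [0, -1, 0, -1, 0, 0, 2]].
All simple roots have the same length, so the diagram is simply laced. The associated Dynkin diagram is a chain of 7 nodes with single edges (A_7), so the type is A_7 (the algebra sl(8)).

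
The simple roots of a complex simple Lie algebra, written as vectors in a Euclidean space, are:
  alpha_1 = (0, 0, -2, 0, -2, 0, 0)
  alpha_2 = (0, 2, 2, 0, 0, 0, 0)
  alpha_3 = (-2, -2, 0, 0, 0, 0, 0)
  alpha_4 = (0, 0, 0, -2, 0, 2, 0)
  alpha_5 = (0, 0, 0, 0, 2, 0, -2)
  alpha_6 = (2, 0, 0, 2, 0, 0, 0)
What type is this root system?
Compute the Cartan integers a_ij = 2(alpha_i, alpha_j)/(alpha_j, alpha_j); the resulting 6x6 Cartan matrix is
[[2, -1, 0, 0, -1, 0], [-1, 2, -1, 0, 0, 0], [0, -1, 2, 0, 0, -1], [0, 0, 0, 2, 0, -1], [-1, 0, 0, 0, 2, 0], [0, 0, -1, -1, 0, 2]].
All simple roots have the same length, so the diagram is simply laced. The associated Dynkin diagram is a chain of 6 nodes with single edges (A_6), so the type is A_6 (the algebra sl(7)).

A_6 (sl(7))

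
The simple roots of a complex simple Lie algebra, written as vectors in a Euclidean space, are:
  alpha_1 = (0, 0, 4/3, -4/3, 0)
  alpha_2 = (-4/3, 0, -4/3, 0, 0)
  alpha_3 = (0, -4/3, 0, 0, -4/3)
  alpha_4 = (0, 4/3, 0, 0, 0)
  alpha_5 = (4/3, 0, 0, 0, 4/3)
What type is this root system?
B_5

Compute the Cartan integers a_ij = 2(alpha_i, alpha_j)/(alpha_j, alpha_j); the resulting 5x5 Cartan matrix is
[[2, -1, 0, 0, 0], [-1, 2, 0, 0, -1], [0, 0, 2, -2, -1], [0, 0, -1, 2, 0], [0, -1, -1, 0, 2]].
The roots have two lengths (squared-length ratio 2:1); the short ones are alpha_{4}. The associated Dynkin diagram is a chain of 5 nodes with a double edge at one end; the terminal node there is the unique short simple root (B_5), so the type is B_5 (the algebra so(11)).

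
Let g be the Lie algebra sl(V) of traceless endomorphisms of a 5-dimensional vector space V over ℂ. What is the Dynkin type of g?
A_4

This is sl(5), which has dimension 5^2 - 1 = 24 and rank 5 - 1 = 4 (a Cartan subalgebra is the diagonal traceless matrices). In the classification of classical Lie algebras, the special linear algebra sl(n+1) has type A_n; here n = 4, so the Dynkin diagram is a chain of 4 nodes with single edges (A_4). Hence the type is A_4.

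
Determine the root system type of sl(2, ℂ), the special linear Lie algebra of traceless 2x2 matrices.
A_1 (sl(2))

This is sl(2), which has dimension 2^2 - 1 = 3 and rank 2 - 1 = 1 (a Cartan subalgebra is the diagonal traceless matrices). In the classification of classical Lie algebras, the special linear algebra sl(n+1) has type A_n; here n = 1, so the Dynkin diagram is a chain of 1 nodes with single edges (A_1). Hence the type is A_1.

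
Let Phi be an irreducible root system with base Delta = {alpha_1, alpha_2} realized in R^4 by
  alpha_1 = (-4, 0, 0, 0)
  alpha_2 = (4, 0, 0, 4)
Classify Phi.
Compute the Cartan integers a_ij = 2(alpha_i, alpha_j)/(alpha_j, alpha_j); the resulting 2x2 Cartan matrix is
[[2, -1], [-2, 2]].
The roots have two lengths (squared-length ratio 2:1); the short ones are alpha_{1}. The associated Dynkin diagram is a chain of 2 nodes with a double edge at one end; the terminal node there is the unique short simple root (B_2), so the type is B_2 (the algebra so(5)).

B2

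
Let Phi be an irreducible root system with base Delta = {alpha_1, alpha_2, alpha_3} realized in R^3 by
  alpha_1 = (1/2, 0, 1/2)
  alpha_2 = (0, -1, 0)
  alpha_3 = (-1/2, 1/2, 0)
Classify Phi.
C3

Compute the Cartan integers a_ij = 2(alpha_i, alpha_j)/(alpha_j, alpha_j); the resulting 3x3 Cartan matrix is
[[2, 0, -1], [0, 2, -2], [-1, -1, 2]].
The roots have two lengths (squared-length ratio 2:1); the short ones are alpha_{1,3}. The associated Dynkin diagram is a chain of 3 nodes with a double edge at one end; the terminal node there is the unique long simple root (C_3), so the type is C_3 (the algebra sp(6)).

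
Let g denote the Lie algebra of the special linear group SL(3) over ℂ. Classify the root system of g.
type A_2

This is sl(3), which has dimension 3^2 - 1 = 8 and rank 3 - 1 = 2 (a Cartan subalgebra is the diagonal traceless matrices). In the classification of classical Lie algebras, the special linear algebra sl(n+1) has type A_n; here n = 2, so the Dynkin diagram is a chain of 2 nodes with single edges (A_2). Hence the type is A_2.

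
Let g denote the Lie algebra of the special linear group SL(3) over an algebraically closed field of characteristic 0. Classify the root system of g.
A2

This is sl(3), which has dimension 3^2 - 1 = 8 and rank 3 - 1 = 2 (a Cartan subalgebra is the diagonal traceless matrices). In the classification of classical Lie algebras, the special linear algebra sl(n+1) has type A_n; here n = 2, so the Dynkin diagram is a chain of 2 nodes with single edges (A_2). Hence the type is A_2.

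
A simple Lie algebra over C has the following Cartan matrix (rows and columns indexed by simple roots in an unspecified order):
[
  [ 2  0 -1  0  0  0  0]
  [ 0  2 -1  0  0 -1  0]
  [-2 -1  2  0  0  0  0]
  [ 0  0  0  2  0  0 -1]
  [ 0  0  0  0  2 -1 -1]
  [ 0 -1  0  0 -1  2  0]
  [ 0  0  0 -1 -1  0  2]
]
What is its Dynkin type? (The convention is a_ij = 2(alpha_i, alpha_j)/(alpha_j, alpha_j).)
The matrix has rank 7 with 2's on the diagonal. Reading the off-diagonal entries as Dynkin edges (a single edge where a_ij = a_ji = -1; a double or triple edge where a_ij * a_ji = 2 or 3), the diagram is a chain of 7 nodes with a double edge at one end; the terminal node there is the unique short simple root (B_7). One simple-root ordering that puts it in standard form is (alpha_4, alpha_7, alpha_5, alpha_6, alpha_2, alpha_3, alpha_1). So the algebra is type B_7, i.e. so(15).

type B_7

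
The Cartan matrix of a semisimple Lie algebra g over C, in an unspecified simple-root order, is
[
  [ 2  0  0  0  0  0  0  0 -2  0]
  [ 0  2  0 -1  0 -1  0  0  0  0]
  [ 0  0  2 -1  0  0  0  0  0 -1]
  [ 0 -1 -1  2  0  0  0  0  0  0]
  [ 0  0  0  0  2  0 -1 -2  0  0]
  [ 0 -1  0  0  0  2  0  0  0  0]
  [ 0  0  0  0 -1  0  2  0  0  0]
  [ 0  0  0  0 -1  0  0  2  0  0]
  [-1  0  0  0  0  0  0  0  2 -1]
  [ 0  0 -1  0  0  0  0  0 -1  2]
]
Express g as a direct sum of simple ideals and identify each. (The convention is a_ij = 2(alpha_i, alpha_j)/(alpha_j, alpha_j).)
B_3 (so(7)) + C_7 (sp(14))

The diagram associated to this matrix has two connected components: the simple roots {alpha_5, alpha_7, alpha_8} form a chain of 3 nodes with a double edge at one end; the terminal node there is the unique short simple root (B_3), and {alpha_1, alpha_2, alpha_3, alpha_4, alpha_6, alpha_9, alpha_10} form a chain of 7 nodes with a double edge at one end; the terminal node there is the unique long simple root (C_7). A semisimple Lie algebra decomposes uniquely as the direct sum of simple ideals, one per connected component of its Dynkin diagram, so g ≅ B_3 ⊕ C_7 (dimension 21 + 105 = 126).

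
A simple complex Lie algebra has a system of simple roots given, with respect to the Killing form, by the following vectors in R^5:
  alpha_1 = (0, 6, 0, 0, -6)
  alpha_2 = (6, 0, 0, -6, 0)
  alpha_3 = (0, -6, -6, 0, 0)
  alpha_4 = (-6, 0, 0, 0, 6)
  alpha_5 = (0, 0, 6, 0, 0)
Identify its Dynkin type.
B_5 (so(11))

Compute the Cartan integers a_ij = 2(alpha_i, alpha_j)/(alpha_j, alpha_j); the resulting 5x5 Cartan matrix is
[[2, 0, -1, -1, 0], [0, 2, 0, -1, 0], [-1, 0, 2, 0, -2], [-1, -1, 0, 2, 0], [0, 0, -1, 0, 2]].
The roots have two lengths (squared-length ratio 2:1); the short ones are alpha_{5}. The associated Dynkin diagram is a chain of 5 nodes with a double edge at one end; the terminal node there is the unique short simple root (B_5), so the type is B_5 (the algebra so(11)).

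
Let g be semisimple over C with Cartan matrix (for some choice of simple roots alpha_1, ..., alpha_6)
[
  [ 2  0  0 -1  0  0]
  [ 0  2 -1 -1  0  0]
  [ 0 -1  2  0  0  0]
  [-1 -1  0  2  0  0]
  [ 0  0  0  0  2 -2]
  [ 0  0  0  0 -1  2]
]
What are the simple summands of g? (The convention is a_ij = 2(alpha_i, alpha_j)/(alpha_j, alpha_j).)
type A_4 ⊕ type B_2

The diagram associated to this matrix has two connected components: the simple roots {alpha_1, alpha_2, alpha_3, alpha_4} form a chain of 4 nodes with single edges (A_4), and {alpha_5, alpha_6} form a chain of 2 nodes with a double edge at one end; the terminal node there is the unique short simple root (B_2). A semisimple Lie algebra decomposes uniquely as the direct sum of simple ideals, one per connected component of its Dynkin diagram, so g ≅ A_4 ⊕ B_2 (dimension 24 + 10 = 34).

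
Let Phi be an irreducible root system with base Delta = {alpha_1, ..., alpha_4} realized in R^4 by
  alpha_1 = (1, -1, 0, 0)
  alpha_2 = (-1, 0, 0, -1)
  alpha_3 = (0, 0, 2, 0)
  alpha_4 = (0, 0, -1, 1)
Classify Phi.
Compute the Cartan integers a_ij = 2(alpha_i, alpha_j)/(alpha_j, alpha_j); the resulting 4x4 Cartan matrix is
[[2, -1, 0, 0], [-1, 2, 0, -1], [0, 0, 2, -2], [0, -1, -1, 2]].
The roots have two lengths (squared-length ratio 2:1); the short ones are alpha_{1,2,4}. The associated Dynkin diagram is a chain of 4 nodes with a double edge at one end; the terminal node there is the unique long simple root (C_4), so the type is C_4 (the algebra sp(8)).

C_4 (sp(8))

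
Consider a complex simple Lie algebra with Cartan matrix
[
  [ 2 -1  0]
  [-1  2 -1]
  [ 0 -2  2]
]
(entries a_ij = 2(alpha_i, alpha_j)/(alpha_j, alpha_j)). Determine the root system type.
The matrix has rank 3 with 2's on the diagonal. Reading the off-diagonal entries as Dynkin edges (a single edge where a_ij = a_ji = -1; a double or triple edge where a_ij * a_ji = 2 or 3), the diagram is a chain of 3 nodes with a double edge at one end; the terminal node there is the unique long simple root (C_3). One simple-root ordering that puts it in standard form is (alpha_1, alpha_2, alpha_3). So the algebra is type C_3, i.e. sp(6).

C3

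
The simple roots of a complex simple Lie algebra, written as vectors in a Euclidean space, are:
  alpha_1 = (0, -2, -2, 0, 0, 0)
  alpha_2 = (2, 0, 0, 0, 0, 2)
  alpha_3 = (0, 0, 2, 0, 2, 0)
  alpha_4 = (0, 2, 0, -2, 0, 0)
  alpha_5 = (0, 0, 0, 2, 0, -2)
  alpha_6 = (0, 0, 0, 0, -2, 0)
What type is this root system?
Compute the Cartan integers a_ij = 2(alpha_i, alpha_j)/(alpha_j, alpha_j); the resulting 6x6 Cartan matrix is
[[2, 0, -1, -1, 0, 0], [0, 2, 0, 0, -1, 0], [-1, 0, 2, 0, 0, -2], [-1, 0, 0, 2, -1, 0], [0, -1, 0, -1, 2, 0], [0, 0, -1, 0, 0, 2]].
The roots have two lengths (squared-length ratio 2:1); the short ones are alpha_{6}. The associated Dynkin diagram is a chain of 6 nodes with a double edge at one end; the terminal node there is the unique short simple root (B_6), so the type is B_6 (the algebra so(13)).

B_6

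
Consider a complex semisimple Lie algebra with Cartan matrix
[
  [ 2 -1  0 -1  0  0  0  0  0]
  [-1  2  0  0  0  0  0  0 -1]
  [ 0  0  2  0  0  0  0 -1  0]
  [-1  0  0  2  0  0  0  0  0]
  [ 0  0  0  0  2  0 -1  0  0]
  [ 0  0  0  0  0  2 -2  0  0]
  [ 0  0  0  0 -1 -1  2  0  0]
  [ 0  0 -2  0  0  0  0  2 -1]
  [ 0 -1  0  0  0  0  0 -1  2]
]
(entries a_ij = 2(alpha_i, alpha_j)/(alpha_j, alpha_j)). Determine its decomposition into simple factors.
The diagram associated to this matrix has two connected components: the simple roots {alpha_1, alpha_2, alpha_3, alpha_4, alpha_8, alpha_9} form a chain of 6 nodes with a double edge at one end; the terminal node there is the unique short simple root (B_6), and {alpha_5, alpha_6, alpha_7} form a chain of 3 nodes with a double edge at one end; the terminal node there is the unique long simple root (C_3). A semisimple Lie algebra decomposes uniquely as the direct sum of simple ideals, one per connected component of its Dynkin diagram, so g ≅ B_6 ⊕ C_3 (dimension 78 + 21 = 99).

type B_6 ⊕ type C_3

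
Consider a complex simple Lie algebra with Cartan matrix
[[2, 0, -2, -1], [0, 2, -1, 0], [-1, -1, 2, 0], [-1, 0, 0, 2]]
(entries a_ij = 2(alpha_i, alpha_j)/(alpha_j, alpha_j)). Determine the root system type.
The matrix has rank 4 with 2's on the diagonal. Reading the off-diagonal entries as Dynkin edges (a single edge where a_ij = a_ji = -1; a double or triple edge where a_ij * a_ji = 2 or 3), the diagram is a chain of 4 nodes with a double edge between the middle two (F_4). One simple-root ordering that puts it in standard form is (alpha_4, alpha_1, alpha_3, alpha_2). So the algebra is type F_4.

F_4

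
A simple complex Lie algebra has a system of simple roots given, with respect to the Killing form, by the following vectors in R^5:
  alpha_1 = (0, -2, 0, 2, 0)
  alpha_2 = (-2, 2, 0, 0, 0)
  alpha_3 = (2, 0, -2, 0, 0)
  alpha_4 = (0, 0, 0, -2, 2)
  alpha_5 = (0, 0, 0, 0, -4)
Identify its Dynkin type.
C_5 (sp(10))

Compute the Cartan integers a_ij = 2(alpha_i, alpha_j)/(alpha_j, alpha_j); the resulting 5x5 Cartan matrix is
[[2, -1, 0, -1, 0], [-1, 2, -1, 0, 0], [0, -1, 2, 0, 0], [-1, 0, 0, 2, -1], [0, 0, 0, -2, 2]].
The roots have two lengths (squared-length ratio 2:1); the short ones are alpha_{1,2,3,4}. The associated Dynkin diagram is a chain of 5 nodes with a double edge at one end; the terminal node there is the unique long simple root (C_5), so the type is C_5 (the algebra sp(10)).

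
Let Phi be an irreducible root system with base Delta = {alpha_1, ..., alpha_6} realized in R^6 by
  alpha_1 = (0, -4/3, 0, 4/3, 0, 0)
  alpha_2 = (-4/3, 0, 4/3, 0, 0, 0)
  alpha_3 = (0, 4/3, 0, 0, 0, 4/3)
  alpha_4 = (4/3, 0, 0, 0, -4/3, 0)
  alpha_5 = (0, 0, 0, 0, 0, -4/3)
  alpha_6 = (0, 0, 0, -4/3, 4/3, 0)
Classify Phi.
B_6

Compute the Cartan integers a_ij = 2(alpha_i, alpha_j)/(alpha_j, alpha_j); the resulting 6x6 Cartan matrix is
[[2, 0, -1, 0, 0, -1], [0, 2, 0, -1, 0, 0], [-1, 0, 2, 0, -2, 0], [0, -1, 0, 2, 0, -1], [0, 0, -1, 0, 2, 0], [-1, 0, 0, -1, 0, 2]].
The roots have two lengths (squared-length ratio 2:1); the short ones are alpha_{5}. The associated Dynkin diagram is a chain of 6 nodes with a double edge at one end; the terminal node there is the unique short simple root (B_6), so the type is B_6 (the algebra so(13)).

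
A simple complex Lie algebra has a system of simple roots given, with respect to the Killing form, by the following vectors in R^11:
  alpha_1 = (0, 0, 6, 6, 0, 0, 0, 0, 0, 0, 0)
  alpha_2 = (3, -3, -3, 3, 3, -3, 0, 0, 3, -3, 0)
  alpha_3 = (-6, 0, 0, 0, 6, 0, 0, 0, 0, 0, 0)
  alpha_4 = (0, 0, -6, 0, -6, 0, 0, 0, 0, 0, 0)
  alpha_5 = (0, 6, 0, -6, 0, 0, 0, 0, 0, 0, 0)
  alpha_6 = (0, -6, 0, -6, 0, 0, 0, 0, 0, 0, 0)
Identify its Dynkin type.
Compute the Cartan integers a_ij = 2(alpha_i, alpha_j)/(alpha_j, alpha_j); the resulting 6x6 Cartan matrix is
[[2, 0, 0, -1, -1, -1], [0, 2, 0, 0, -1, 0], [0, 0, 2, -1, 0, 0], [-1, 0, -1, 2, 0, 0], [-1, -1, 0, 0, 2, 0], [-1, 0, 0, 0, 0, 2]].
All simple roots have the same length, so the diagram is simply laced. The associated Dynkin diagram is a chain of 5 nodes with one extra node attached to the third node from one end (E_6), so the type is E_6.

E_6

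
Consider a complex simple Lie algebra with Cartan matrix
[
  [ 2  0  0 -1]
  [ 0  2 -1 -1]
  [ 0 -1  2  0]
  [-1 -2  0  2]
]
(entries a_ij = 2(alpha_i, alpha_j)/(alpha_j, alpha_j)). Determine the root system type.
F_4

The matrix has rank 4 with 2's on the diagonal. Reading the off-diagonal entries as Dynkin edges (a single edge where a_ij = a_ji = -1; a double or triple edge where a_ij * a_ji = 2 or 3), the diagram is a chain of 4 nodes with a double edge between the middle two (F_4). One simple-root ordering that puts it in standard form is (alpha_1, alpha_4, alpha_2, alpha_3). So the algebra is type F_4.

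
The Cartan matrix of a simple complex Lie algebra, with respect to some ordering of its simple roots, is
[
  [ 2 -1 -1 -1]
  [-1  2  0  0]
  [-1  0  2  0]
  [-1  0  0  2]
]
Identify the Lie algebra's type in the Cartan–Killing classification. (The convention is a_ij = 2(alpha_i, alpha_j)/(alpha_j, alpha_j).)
D_4 (so(8))

The matrix has rank 4 with 2's on the diagonal. Reading the off-diagonal entries as Dynkin edges (a single edge where a_ij = a_ji = -1; a double or triple edge where a_ij * a_ji = 2 or 3), the diagram is a chain of 2 nodes with a fork of two nodes at one end (D_4). One simple-root ordering that puts it in standard form is (alpha_3, alpha_1, alpha_4, alpha_2). So the algebra is type D_4, i.e. so(8).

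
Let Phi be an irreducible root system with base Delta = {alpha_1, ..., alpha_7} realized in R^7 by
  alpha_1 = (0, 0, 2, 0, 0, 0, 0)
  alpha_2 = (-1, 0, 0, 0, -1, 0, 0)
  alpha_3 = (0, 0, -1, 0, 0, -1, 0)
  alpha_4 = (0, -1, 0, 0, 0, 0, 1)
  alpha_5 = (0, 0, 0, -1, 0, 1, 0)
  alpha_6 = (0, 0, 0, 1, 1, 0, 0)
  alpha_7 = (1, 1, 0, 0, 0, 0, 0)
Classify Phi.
Compute the Cartan integers a_ij = 2(alpha_i, alpha_j)/(alpha_j, alpha_j); the resulting 7x7 Cartan matrix is
[[2, 0, -2, 0, 0, 0, 0], [0, 2, 0, 0, 0, -1, -1], [-1, 0, 2, 0, -1, 0, 0], [0, 0, 0, 2, 0, 0, -1], [0, 0, -1, 0, 2, -1, 0], [0, -1, 0, 0, -1, 2, 0], [0, -1, 0, -1, 0, 0, 2]].
The roots have two lengths (squared-length ratio 2:1); the short ones are alpha_{2,3,4,5,6,7}. The associated Dynkin diagram is a chain of 7 nodes with a double edge at one end; the terminal node there is the unique long simple root (C_7), so the type is C_7 (the algebra sp(14)).

C7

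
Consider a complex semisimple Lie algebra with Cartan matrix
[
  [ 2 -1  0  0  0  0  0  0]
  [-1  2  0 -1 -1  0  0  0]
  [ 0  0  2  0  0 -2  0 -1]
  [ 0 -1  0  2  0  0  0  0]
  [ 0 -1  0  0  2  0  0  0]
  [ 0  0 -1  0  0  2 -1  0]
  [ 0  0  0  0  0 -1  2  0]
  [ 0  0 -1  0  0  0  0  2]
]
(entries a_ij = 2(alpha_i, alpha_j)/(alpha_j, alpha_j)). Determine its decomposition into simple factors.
The diagram associated to this matrix has two connected components: the simple roots {alpha_1, alpha_2, alpha_4, alpha_5} form a chain of 2 nodes with a fork of two nodes at one end (D_4), and {alpha_3, alpha_6, alpha_7, alpha_8} form a chain of 4 nodes with a double edge between the middle two (F_4). A semisimple Lie algebra decomposes uniquely as the direct sum of simple ideals, one per connected component of its Dynkin diagram, so g ≅ D_4 ⊕ F_4 (dimension 28 + 52 = 80).

type D_4 ⊕ type F_4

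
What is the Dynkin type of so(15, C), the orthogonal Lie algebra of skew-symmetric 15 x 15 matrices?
type B_7

This is so(15) with 15 odd, which has dimension 15(15-1)/2 = 105 and rank (15-1)/2 = 7. In the classification of classical Lie algebras, the orthogonal algebra so(2n+1) in an odd number of variables has type B_n; here n = 7, so the Dynkin diagram is a chain of 7 nodes with a double edge at one end; the terminal node there is the unique short simple root (B_7). Hence the type is B_7.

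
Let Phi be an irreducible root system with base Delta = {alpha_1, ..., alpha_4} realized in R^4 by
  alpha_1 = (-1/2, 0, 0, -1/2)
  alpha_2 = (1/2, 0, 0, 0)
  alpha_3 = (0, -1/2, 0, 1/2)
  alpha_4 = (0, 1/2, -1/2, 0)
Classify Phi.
Compute the Cartan integers a_ij = 2(alpha_i, alpha_j)/(alpha_j, alpha_j); the resulting 4x4 Cartan matrix is
[[2, -2, -1, 0], [-1, 2, 0, 0], [-1, 0, 2, -1], [0, 0, -1, 2]].
The roots have two lengths (squared-length ratio 2:1); the short ones are alpha_{2}. The associated Dynkin diagram is a chain of 4 nodes with a double edge at one end; the terminal node there is the unique short simple root (B_4), so the type is B_4 (the algebra so(9)).

type B_4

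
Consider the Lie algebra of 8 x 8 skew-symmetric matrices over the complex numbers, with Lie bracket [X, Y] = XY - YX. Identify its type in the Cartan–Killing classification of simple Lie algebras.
D4

This is so(8) with 8 even, which has dimension 8(8-1)/2 = 28 and rank 8/2 = 4. In the classification of classical Lie algebras, the orthogonal algebra so(2n) in an even number of variables has type D_n; here n = 4, so the Dynkin diagram is a chain of 2 nodes with a fork of two nodes at one end (D_4). Hence the type is D_4.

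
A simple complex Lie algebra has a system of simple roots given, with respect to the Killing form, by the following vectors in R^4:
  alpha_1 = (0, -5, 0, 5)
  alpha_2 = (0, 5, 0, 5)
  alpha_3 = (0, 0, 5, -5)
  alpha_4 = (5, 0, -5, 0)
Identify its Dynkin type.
type D_4

Compute the Cartan integers a_ij = 2(alpha_i, alpha_j)/(alpha_j, alpha_j); the resulting 4x4 Cartan matrix is
[[2, 0, -1, 0], [0, 2, -1, 0], [-1, -1, 2, -1], [0, 0, -1, 2]].
All simple roots have the same length, so the diagram is simply laced. The associated Dynkin diagram is a chain of 2 nodes with a fork of two nodes at one end (D_4), so the type is D_4 (the algebra so(8)).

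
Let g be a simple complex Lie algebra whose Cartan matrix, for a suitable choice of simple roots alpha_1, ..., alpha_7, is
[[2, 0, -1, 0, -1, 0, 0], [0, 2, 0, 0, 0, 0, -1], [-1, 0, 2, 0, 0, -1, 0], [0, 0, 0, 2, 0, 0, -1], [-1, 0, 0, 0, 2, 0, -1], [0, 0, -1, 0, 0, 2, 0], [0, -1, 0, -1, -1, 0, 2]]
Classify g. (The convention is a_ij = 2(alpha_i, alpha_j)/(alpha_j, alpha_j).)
D_7

The matrix has rank 7 with 2's on the diagonal. Reading the off-diagonal entries as Dynkin edges (a single edge where a_ij = a_ji = -1; a double or triple edge where a_ij * a_ji = 2 or 3), the diagram is a chain of 5 nodes with a fork of two nodes at one end (D_7). One simple-root ordering that puts it in standard form is (alpha_6, alpha_3, alpha_1, alpha_5, alpha_7, alpha_2, alpha_4). So the algebra is type D_7, i.e. so(14).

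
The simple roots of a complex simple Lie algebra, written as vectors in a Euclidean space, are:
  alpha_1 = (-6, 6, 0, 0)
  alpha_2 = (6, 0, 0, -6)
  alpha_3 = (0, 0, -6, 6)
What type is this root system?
type A_3

Compute the Cartan integers a_ij = 2(alpha_i, alpha_j)/(alpha_j, alpha_j); the resulting 3x3 Cartan matrix is
[[2, -1, 0], [-1, 2, -1], [0, -1, 2]].
All simple roots have the same length, so the diagram is simply laced. The associated Dynkin diagram is a chain of 3 nodes with single edges (A_3), so the type is A_3 (the algebra sl(4)).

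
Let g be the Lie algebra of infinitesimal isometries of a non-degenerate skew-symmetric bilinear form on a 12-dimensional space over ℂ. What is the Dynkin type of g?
C_6

This is sp(12), which has dimension 12(12+1)/2 = 78 and rank 12/2 = 6. In the classification of classical Lie algebras, the symplectic algebra sp(2n) has type C_n; here n = 6, so the Dynkin diagram is a chain of 6 nodes with a double edge at one end; the terminal node there is the unique long simple root (C_6). Hence the type is C_6.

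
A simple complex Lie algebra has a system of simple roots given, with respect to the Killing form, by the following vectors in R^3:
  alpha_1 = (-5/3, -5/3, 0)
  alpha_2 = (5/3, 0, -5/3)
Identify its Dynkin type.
A2

Compute the Cartan integers a_ij = 2(alpha_i, alpha_j)/(alpha_j, alpha_j); the resulting 2x2 Cartan matrix is
[[2, -1], [-1, 2]].
All simple roots have the same length, so the diagram is simply laced. The associated Dynkin diagram is a chain of 2 nodes with single edges (A_2), so the type is A_2 (the algebra sl(3)).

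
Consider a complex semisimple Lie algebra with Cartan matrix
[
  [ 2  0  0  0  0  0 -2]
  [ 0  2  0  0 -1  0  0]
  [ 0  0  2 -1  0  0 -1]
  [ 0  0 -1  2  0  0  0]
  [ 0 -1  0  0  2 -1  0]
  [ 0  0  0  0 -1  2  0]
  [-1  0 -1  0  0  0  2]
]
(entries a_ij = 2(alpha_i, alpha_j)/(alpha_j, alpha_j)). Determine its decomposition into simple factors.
The diagram associated to this matrix has two connected components: the simple roots {alpha_2, alpha_5, alpha_6} form a chain of 3 nodes with single edges (A_3), and {alpha_1, alpha_3, alpha_4, alpha_7} form a chain of 4 nodes with a double edge at one end; the terminal node there is the unique long simple root (C_4). A semisimple Lie algebra decomposes uniquely as the direct sum of simple ideals, one per connected component of its Dynkin diagram, so g ≅ A_3 ⊕ C_4 (dimension 15 + 36 = 51).

A_3 ⊕ C_4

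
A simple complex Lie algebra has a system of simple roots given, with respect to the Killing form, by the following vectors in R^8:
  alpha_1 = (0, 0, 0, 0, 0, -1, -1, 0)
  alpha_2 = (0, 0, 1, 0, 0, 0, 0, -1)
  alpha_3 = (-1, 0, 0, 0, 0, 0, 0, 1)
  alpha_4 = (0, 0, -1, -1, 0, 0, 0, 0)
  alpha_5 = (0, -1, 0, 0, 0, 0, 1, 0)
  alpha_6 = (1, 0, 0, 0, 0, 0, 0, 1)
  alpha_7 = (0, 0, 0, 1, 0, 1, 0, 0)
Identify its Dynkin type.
Compute the Cartan integers a_ij = 2(alpha_i, alpha_j)/(alpha_j, alpha_j); the resulting 7x7 Cartan matrix is
[[2, 0, 0, 0, -1, 0, -1], [0, 2, -1, -1, 0, -1, 0], [0, -1, 2, 0, 0, 0, 0], [0, -1, 0, 2, 0, 0, -1], [-1, 0, 0, 0, 2, 0, 0], [0, -1, 0, 0, 0, 2, 0], [-1, 0, 0, -1, 0, 0, 2]].
All simple roots have the same length, so the diagram is simply laced. The associated Dynkin diagram is a chain of 5 nodes with a fork of two nodes at one end (D_7), so the type is D_7 (the algebra so(14)).

D_7 (so(14))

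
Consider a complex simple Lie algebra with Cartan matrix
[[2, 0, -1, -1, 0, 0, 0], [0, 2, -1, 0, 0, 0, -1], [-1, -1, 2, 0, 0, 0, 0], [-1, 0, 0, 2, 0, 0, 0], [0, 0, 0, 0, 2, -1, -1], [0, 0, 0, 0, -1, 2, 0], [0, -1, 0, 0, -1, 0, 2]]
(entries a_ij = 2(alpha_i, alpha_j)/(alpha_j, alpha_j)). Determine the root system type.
The matrix has rank 7 with 2's on the diagonal. Reading the off-diagonal entries as Dynkin edges (a single edge where a_ij = a_ji = -1; a double or triple edge where a_ij * a_ji = 2 or 3), the diagram is a chain of 7 nodes with single edges (A_7). One simple-root ordering that puts it in standard form is (alpha_6, alpha_5, alpha_7, alpha_2, alpha_3, alpha_1, alpha_4). So the algebra is type A_7, i.e. sl(8).

A_7 (sl(8))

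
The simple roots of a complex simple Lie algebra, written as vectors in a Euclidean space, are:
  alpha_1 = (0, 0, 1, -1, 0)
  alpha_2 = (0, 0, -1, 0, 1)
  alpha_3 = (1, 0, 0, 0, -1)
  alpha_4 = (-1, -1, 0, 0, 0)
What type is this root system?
Compute the Cartan integers a_ij = 2(alpha_i, alpha_j)/(alpha_j, alpha_j); the resulting 4x4 Cartan matrix is
[[2, -1, 0, 0], [-1, 2, -1, 0], [0, -1, 2, -1], [0, 0, -1, 2]].
All simple roots have the same length, so the diagram is simply laced. The associated Dynkin diagram is a chain of 4 nodes with single edges (A_4), so the type is A_4 (the algebra sl(5)).

A_4 (sl(5))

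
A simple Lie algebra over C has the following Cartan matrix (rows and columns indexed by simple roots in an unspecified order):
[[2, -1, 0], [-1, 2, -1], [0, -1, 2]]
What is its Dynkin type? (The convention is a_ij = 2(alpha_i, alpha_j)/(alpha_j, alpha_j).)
The matrix has rank 3 with 2's on the diagonal. Reading the off-diagonal entries as Dynkin edges (a single edge where a_ij = a_ji = -1; a double or triple edge where a_ij * a_ji = 2 or 3), the diagram is a chain of 3 nodes with single edges (A_3). One simple-root ordering that puts it in standard form is (alpha_3, alpha_2, alpha_1). So the algebra is type A_3, i.e. sl(4).

type A_3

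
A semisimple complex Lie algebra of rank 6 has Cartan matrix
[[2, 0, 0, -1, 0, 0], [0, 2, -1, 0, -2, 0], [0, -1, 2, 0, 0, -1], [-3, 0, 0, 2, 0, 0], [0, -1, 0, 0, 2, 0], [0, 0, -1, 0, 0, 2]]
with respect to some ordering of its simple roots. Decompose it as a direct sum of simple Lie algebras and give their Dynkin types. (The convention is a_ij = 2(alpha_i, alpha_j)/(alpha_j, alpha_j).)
B_4 (so(9)) + G_2

The diagram associated to this matrix has two connected components: the simple roots {alpha_2, alpha_3, alpha_5, alpha_6} form a chain of 4 nodes with a double edge at one end; the terminal node there is the unique short simple root (B_4), and {alpha_1, alpha_4} form two nodes joined by a triple edge (G_2). A semisimple Lie algebra decomposes uniquely as the direct sum of simple ideals, one per connected component of its Dynkin diagram, so g ≅ B_4 ⊕ G_2 (dimension 36 + 14 = 50).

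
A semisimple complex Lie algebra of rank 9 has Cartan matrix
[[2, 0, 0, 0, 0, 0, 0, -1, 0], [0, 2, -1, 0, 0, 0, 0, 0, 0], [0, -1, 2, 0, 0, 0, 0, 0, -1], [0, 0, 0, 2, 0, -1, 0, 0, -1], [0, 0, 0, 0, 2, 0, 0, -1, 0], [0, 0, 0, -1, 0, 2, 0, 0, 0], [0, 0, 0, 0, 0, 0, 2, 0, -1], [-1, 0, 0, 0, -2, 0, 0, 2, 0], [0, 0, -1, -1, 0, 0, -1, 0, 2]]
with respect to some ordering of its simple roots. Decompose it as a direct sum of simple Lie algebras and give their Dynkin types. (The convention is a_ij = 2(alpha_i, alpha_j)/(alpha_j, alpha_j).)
The diagram associated to this matrix has two connected components: the simple roots {alpha_1, alpha_5, alpha_8} form a chain of 3 nodes with a double edge at one end; the terminal node there is the unique short simple root (B_3), and {alpha_2, alpha_3, alpha_4, alpha_6, alpha_7, alpha_9} form a chain of 5 nodes with one extra node attached to the third node from one end (E_6). A semisimple Lie algebra decomposes uniquely as the direct sum of simple ideals, one per connected component of its Dynkin diagram, so g ≅ B_3 ⊕ E_6 (dimension 21 + 78 = 99).

B3 ⊕ E6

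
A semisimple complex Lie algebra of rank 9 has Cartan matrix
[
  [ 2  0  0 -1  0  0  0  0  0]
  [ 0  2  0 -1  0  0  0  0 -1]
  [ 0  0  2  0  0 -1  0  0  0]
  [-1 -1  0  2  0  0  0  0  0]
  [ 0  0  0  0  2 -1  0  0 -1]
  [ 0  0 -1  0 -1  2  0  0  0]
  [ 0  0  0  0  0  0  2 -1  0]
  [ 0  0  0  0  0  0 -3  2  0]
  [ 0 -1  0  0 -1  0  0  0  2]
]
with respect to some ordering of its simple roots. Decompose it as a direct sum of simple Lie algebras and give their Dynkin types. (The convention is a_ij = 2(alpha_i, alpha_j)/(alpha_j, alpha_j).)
The diagram associated to this matrix has two connected components: the simple roots {alpha_1, alpha_2, alpha_3, alpha_4, alpha_5, alpha_6, alpha_9} form a chain of 7 nodes with single edges (A_7), and {alpha_7, alpha_8} form two nodes joined by a triple edge (G_2). A semisimple Lie algebra decomposes uniquely as the direct sum of simple ideals, one per connected component of its Dynkin diagram, so g ≅ A_7 ⊕ G_2 (dimension 63 + 14 = 77).

A7 + G2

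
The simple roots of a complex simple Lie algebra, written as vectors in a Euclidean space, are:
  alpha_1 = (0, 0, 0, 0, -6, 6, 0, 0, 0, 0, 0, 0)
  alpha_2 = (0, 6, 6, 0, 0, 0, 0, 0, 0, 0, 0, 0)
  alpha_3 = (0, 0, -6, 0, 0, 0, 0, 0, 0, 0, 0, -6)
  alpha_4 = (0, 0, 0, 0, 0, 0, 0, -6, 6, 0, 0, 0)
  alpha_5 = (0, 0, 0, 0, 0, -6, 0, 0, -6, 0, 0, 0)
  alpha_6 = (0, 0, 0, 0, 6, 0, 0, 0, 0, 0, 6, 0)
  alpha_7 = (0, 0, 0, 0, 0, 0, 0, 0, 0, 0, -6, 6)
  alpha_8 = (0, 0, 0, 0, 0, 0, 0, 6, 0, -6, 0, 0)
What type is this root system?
A_8

Compute the Cartan integers a_ij = 2(alpha_i, alpha_j)/(alpha_j, alpha_j); the resulting 8x8 Cartan matrix is
[[2, 0, 0, 0, -1, -1, 0, 0], [0, 2, -1, 0, 0, 0, 0, 0], [0, -1, 2, 0, 0, 0, -1, 0], [0, 0, 0, 2, -1, 0, 0, -1], [-1, 0, 0, -1, 2, 0, 0, 0], [-1, 0, 0, 0, 0, 2, -1, 0], [0, 0, -1, 0, 0, -1, 2, 0], [0, 0, 0, -1, 0, 0, 0, 2]].
All simple roots have the same length, so the diagram is simply laced. The associated Dynkin diagram is a chain of 8 nodes with single edges (A_8), so the type is A_8 (the algebra sl(9)).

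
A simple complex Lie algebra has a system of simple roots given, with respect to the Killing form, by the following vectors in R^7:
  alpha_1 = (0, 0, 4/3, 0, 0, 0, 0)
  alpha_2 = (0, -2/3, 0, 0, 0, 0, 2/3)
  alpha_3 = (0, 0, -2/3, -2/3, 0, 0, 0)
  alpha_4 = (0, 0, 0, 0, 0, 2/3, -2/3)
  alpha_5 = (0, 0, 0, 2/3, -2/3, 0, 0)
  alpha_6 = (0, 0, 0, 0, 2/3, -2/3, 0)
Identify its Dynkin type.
Compute the Cartan integers a_ij = 2(alpha_i, alpha_j)/(alpha_j, alpha_j); the resulting 6x6 Cartan matrix is
[[2, 0, -2, 0, 0, 0], [0, 2, 0, -1, 0, 0], [-1, 0, 2, 0, -1, 0], [0, -1, 0, 2, 0, -1], [0, 0, -1, 0, 2, -1], [0, 0, 0, -1, -1, 2]].
The roots have two lengths (squared-length ratio 2:1); the short ones are alpha_{2,3,4,5,6}. The associated Dynkin diagram is a chain of 6 nodes with a double edge at one end; the terminal node there is the unique long simple root (C_6), so the type is C_6 (the algebra sp(12)).

C_6 (sp(12))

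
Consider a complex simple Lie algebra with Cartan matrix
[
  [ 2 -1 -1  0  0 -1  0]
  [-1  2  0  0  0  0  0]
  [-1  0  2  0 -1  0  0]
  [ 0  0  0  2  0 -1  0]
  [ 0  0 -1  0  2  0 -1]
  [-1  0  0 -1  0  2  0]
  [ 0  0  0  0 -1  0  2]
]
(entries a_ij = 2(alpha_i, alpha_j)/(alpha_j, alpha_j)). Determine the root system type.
E_7

The matrix has rank 7 with 2's on the diagonal. Reading the off-diagonal entries as Dynkin edges (a single edge where a_ij = a_ji = -1; a double or triple edge where a_ij * a_ji = 2 or 3), the diagram is a chain of 6 nodes with one extra node attached to the third node from one end (E_7). One simple-root ordering that puts it in standard form is (alpha_4, alpha_2, alpha_6, alpha_1, alpha_3, alpha_5, alpha_7). So the algebra is type E_7.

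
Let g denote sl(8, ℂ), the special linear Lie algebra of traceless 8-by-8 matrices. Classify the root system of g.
A7

This is sl(8), which has dimension 8^2 - 1 = 63 and rank 8 - 1 = 7 (a Cartan subalgebra is the diagonal traceless matrices). In the classification of classical Lie algebras, the special linear algebra sl(n+1) has type A_n; here n = 7, so the Dynkin diagram is a chain of 7 nodes with single edges (A_7). Hence the type is A_7.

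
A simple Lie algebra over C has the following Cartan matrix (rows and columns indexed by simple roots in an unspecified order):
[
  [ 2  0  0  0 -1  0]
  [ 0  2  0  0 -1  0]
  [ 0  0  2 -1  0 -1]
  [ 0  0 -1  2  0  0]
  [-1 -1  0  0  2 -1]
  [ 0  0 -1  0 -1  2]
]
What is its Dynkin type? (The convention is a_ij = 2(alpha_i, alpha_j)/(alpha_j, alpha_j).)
D_6 (so(12))

The matrix has rank 6 with 2's on the diagonal. Reading the off-diagonal entries as Dynkin edges (a single edge where a_ij = a_ji = -1; a double or triple edge where a_ij * a_ji = 2 or 3), the diagram is a chain of 4 nodes with a fork of two nodes at one end (D_6). One simple-root ordering that puts it in standard form is (alpha_4, alpha_3, alpha_6, alpha_5, alpha_1, alpha_2). So the algebra is type D_6, i.e. so(12).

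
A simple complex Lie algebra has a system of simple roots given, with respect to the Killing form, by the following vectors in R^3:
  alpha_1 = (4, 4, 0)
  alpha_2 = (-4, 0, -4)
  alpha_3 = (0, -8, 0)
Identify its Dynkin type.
C3

Compute the Cartan integers a_ij = 2(alpha_i, alpha_j)/(alpha_j, alpha_j); the resulting 3x3 Cartan matrix is
[[2, -1, -1], [-1, 2, 0], [-2, 0, 2]].
The roots have two lengths (squared-length ratio 2:1); the short ones are alpha_{1,2}. The associated Dynkin diagram is a chain of 3 nodes with a double edge at one end; the terminal node there is the unique long simple root (C_3), so the type is C_3 (the algebra sp(6)).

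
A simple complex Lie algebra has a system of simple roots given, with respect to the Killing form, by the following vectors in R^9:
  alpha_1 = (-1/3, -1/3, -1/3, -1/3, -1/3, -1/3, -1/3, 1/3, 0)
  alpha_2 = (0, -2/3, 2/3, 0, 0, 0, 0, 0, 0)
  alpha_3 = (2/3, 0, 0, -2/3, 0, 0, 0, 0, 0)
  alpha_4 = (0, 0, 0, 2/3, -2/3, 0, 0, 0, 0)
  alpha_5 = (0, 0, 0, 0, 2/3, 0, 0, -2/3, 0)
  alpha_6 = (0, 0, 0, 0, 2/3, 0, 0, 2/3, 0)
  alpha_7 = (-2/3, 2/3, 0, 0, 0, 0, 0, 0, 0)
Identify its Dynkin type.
Compute the Cartan integers a_ij = 2(alpha_i, alpha_j)/(alpha_j, alpha_j); the resulting 7x7 Cartan matrix is
[[2, 0, 0, 0, -1, 0, 0], [0, 2, 0, 0, 0, 0, -1], [0, 0, 2, -1, 0, 0, -1], [0, 0, -1, 2, -1, -1, 0], [-1, 0, 0, -1, 2, 0, 0], [0, 0, 0, -1, 0, 2, 0], [0, -1, -1, 0, 0, 0, 2]].
All simple roots have the same length, so the diagram is simply laced. The associated Dynkin diagram is a chain of 6 nodes with one extra node attached to the third node from one end (E_7), so the type is E_7.

E_7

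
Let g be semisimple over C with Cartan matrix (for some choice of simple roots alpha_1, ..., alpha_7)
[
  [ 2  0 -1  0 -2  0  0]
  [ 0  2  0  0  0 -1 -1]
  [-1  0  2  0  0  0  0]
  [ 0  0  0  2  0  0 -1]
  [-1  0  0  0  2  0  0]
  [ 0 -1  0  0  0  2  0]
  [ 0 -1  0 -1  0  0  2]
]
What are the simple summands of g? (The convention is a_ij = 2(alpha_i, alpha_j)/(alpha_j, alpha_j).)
The diagram associated to this matrix has two connected components: the simple roots {alpha_2, alpha_4, alpha_6, alpha_7} form a chain of 4 nodes with single edges (A_4), and {alpha_1, alpha_3, alpha_5} form a chain of 3 nodes with a double edge at one end; the terminal node there is the unique short simple root (B_3). A semisimple Lie algebra decomposes uniquely as the direct sum of simple ideals, one per connected component of its Dynkin diagram, so g ≅ A_4 ⊕ B_3 (dimension 24 + 21 = 45).

A_4 (sl(5)) + B_3 (so(7))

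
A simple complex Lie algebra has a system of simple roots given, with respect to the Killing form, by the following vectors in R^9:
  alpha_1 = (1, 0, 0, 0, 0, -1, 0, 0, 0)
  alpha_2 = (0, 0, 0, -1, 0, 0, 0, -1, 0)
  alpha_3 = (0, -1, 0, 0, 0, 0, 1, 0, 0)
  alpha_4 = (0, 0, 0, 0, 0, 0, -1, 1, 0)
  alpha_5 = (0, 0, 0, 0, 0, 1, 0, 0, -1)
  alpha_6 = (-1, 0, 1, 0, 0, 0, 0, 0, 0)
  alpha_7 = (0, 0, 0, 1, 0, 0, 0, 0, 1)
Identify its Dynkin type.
type A_7

Compute the Cartan integers a_ij = 2(alpha_i, alpha_j)/(alpha_j, alpha_j); the resulting 7x7 Cartan matrix is
[[2, 0, 0, 0, -1, -1, 0], [0, 2, 0, -1, 0, 0, -1], [0, 0, 2, -1, 0, 0, 0], [0, -1, -1, 2, 0, 0, 0], [-1, 0, 0, 0, 2, 0, -1], [-1, 0, 0, 0, 0, 2, 0], [0, -1, 0, 0, -1, 0, 2]].
All simple roots have the same length, so the diagram is simply laced. The associated Dynkin diagram is a chain of 7 nodes with single edges (A_7), so the type is A_7 (the algebra sl(8)).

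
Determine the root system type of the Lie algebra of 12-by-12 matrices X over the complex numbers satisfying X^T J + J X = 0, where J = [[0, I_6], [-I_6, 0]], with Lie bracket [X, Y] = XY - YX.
C_6 (sp(12))

This is sp(12), which has dimension 12(12+1)/2 = 78 and rank 12/2 = 6. In the classification of classical Lie algebras, the symplectic algebra sp(2n) has type C_n; here n = 6, so the Dynkin diagram is a chain of 6 nodes with a double edge at one end; the terminal node there is the unique long simple root (C_6). Hence the type is C_6.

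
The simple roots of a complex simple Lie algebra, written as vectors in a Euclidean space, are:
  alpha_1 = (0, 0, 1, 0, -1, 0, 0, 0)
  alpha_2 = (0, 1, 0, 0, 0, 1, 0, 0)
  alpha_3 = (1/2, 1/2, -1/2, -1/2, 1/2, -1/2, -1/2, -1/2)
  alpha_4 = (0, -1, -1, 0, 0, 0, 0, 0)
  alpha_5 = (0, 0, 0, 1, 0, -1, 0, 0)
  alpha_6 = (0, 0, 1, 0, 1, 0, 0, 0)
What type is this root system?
Compute the Cartan integers a_ij = 2(alpha_i, alpha_j)/(alpha_j, alpha_j); the resulting 6x6 Cartan matrix is
[[2, 0, -1, -1, 0, 0], [0, 2, 0, -1, -1, 0], [-1, 0, 2, 0, 0, 0], [-1, -1, 0, 2, 0, -1], [0, -1, 0, 0, 2, 0], [0, 0, 0, -1, 0, 2]].
All simple roots have the same length, so the diagram is simply laced. The associated Dynkin diagram is a chain of 5 nodes with one extra node attached to the third node from one end (E_6), so the type is E_6.

E6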